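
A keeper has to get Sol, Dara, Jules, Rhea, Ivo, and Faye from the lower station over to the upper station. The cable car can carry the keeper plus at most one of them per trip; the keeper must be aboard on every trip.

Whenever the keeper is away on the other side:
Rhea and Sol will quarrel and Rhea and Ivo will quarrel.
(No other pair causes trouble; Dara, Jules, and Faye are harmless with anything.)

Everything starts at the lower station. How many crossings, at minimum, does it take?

13

Counting alone: the keeper can take at most 1 across per trip to the upper station, so moving all 6 needs at least 6 loaded trips out, with a return between consecutive ones — at least 11 crossings.
The safety rule pushes this higher. Following every safe sequence of crossings, the most of the 6 that can be at the upper station as the cable car arrives there on crossing 11 is 5 — never all 6.
So no plan with fewer than 13 crossings exists, and this one achieves 13:
1. Keeper goes to the upper station with Rhea.
2. Keeper goes back to the lower station alone.
3. Keeper goes to the upper station with Sol.
4. Keeper goes back to the lower station with Rhea.
5. Keeper goes to the upper station with Ivo.
6. Keeper goes back to the lower station alone.
7. Keeper goes to the upper station with Dara.
8. Keeper goes back to the lower station alone.
9. Keeper goes to the upper station with Jules.
10. Keeper goes back to the lower station alone.
11. Keeper goes to the upper station with Faye.
12. Keeper goes back to the lower station alone.
13. Keeper goes to the upper station with Rhea.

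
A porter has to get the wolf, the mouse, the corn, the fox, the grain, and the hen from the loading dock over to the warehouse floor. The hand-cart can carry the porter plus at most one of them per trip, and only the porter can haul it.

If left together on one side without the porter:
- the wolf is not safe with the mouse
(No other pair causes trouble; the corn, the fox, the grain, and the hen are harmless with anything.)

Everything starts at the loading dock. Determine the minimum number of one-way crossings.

Counting alone: the porter can take at most 1 across per trip to the warehouse floor, so moving all 6 needs at least 6 loaded trips out, with a return between consecutive ones — at least 11 crossings.
The plan below uses exactly 11 crossings, so it is optimal:
1. Porter goes to the warehouse floor with the wolf.  [the loading dock: the corn, the fox, the grain, the hen, the mouse | the warehouse floor: the wolf]
2. Porter goes back to the loading dock alone.  [the loading dock: the corn, the fox, the grain, the hen, the mouse | the warehouse floor: the wolf]
3. Porter goes to the warehouse floor with the corn.  [the loading dock: the fox, the grain, the hen, the mouse | the warehouse floor: the corn, the wolf]
4. Porter goes back to the loading dock alone.  [the loading dock: the fox, the grain, the hen, the mouse | the warehouse floor: the corn, the wolf]
5. Porter goes to the warehouse floor with the fox.  [the loading dock: the grain, the hen, the mouse | the warehouse floor: the corn, the fox, the wolf]
6. Porter goes back to the loading dock alone.  [the loading dock: the grain, the hen, the mouse | the warehouse floor: the corn, the fox, the wolf]
7. Porter goes to the warehouse floor with the grain.  [the loading dock: the hen, the mouse | the warehouse floor: the corn, the fox, the grain, the wolf]
8. Porter goes back to the loading dock alone.  [the loading dock: the hen, the mouse | the warehouse floor: the corn, the fox, the grain, the wolf]
9. Porter goes to the warehouse floor with the hen.  [the loading dock: the mouse | the warehouse floor: the corn, the fox, the grain, the hen, the wolf]
10. Porter goes back to the loading dock alone.  [the loading dock: the mouse | the warehouse floor: the corn, the fox, the grain, the hen, the wolf]
11. Porter goes to the warehouse floor with the mouse.  [the loading dock: — | the warehouse floor: the corn, the fox, the grain, the hen, the mouse, the wolf]

11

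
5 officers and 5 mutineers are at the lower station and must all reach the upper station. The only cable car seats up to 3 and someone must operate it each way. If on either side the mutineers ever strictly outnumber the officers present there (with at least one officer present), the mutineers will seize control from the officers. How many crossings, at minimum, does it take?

11

Counting alone: each trip to the upper station takes at most 3 across and each return brings at least 1 back, so after t trips out (and t−1 returns) at most 3t − (t−1) of the 10 are across; that first reaches 10 at t = 5, so at least 9 crossings are needed.
The safety rule pushes this higher. Following every safe sequence of crossings, the most of the 10 that can be at the upper station as the cable car arrives there on crossing 9 is 9 — never all 10.
So no plan with fewer than 11 crossings exists, and this one achieves 11:
1. 2 mutineers → the upper station.  (the lower station: 5O 3M; the upper station: 0O 2M)
2. 1 mutineer ← the lower station.  (the lower station: 5O 4M; the upper station: 0O 1M)
3. 3 mutineers → the upper station.  (the lower station: 5O 1M; the upper station: 0O 4M)
4. 1 mutineer ← the lower station.  (the lower station: 5O 2M; the upper station: 0O 3M)
5. 3 officers → the upper station.  (the lower station: 2O 2M; the upper station: 3O 3M)
6. 1 officer and 1 mutineer ← the lower station.  (the lower station: 3O 3M; the upper station: 2O 2M)
7. 3 officers → the upper station.  (the lower station: 0O 3M; the upper station: 5O 2M)
8. 1 mutineer ← the lower station.  (the lower station: 0O 4M; the upper station: 5O 1M)
9. 2 mutineers → the upper station.  (the lower station: 0O 2M; the upper station: 5O 3M)
10. 1 mutineer ← the lower station.  (the lower station: 0O 3M; the upper station: 5O 2M)
11. 3 mutineers → the upper station.  (the lower station: 0O 0M; the upper station: 5O 5M)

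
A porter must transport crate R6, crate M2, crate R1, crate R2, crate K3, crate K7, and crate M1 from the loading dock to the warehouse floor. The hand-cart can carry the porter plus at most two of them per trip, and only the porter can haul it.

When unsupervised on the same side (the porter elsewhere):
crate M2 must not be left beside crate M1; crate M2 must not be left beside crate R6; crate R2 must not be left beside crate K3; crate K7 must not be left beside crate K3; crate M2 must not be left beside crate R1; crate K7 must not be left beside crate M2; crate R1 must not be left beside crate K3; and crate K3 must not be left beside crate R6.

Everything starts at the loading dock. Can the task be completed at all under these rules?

No

Following every safe sequence of crossings from the start, the most of the 7 that can be at the warehouse floor as the hand-cart arrives there on crossings 1, 3 is 2, 4 respectively; the best ever achieved is 4 of 7.
From crossing 5 on, no configuration arises that was not already reachable earlier: only 37 distinct safe configurations (who is on which side, and where the hand-cart is) can ever be reached, none of them has everyone across, and every continuation just revisits them. So no valid plan exists.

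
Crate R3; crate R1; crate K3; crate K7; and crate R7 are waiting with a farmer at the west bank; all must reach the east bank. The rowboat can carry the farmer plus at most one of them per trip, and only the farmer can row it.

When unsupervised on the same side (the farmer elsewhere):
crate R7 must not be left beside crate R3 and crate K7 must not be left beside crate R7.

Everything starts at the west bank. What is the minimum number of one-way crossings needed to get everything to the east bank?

Counting alone: the farmer can take at most 1 across per trip to the east bank, so moving all 5 needs at least 5 loaded trips out, with a return between consecutive ones — at least 9 crossings.
The safety rule pushes this higher. Following every safe sequence of crossings, the most of the 5 that can be at the east bank as the rowboat arrives there on crossing 9 is 4 — never all 5.
So no plan with fewer than 11 crossings exists, and this one achieves 11:
1. Farmer goes to the east bank with crate R7.
2. Farmer goes back to the west bank alone.
3. Farmer goes to the east bank with crate R3.
4. Farmer goes back to the west bank with crate R7.
5. Farmer goes to the east bank with crate K7.
6. Farmer goes back to the west bank alone.
7. Farmer goes to the east bank with crate R1.
8. Farmer goes back to the west bank alone.
9. Farmer goes to the east bank with crate K3.
10. Farmer goes back to the west bank alone.
11. Farmer goes to the east bank with crate R7.

11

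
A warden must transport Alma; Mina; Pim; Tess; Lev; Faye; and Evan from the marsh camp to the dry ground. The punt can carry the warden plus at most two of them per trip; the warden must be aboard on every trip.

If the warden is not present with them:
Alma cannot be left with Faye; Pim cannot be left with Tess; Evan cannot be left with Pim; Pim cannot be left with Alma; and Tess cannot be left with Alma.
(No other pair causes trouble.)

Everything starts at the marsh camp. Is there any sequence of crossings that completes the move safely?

Yes

1. Warden goes to the dry ground with Alma and Pim.  [the marsh camp: Evan, Faye, Lev, Mina, Tess | the dry ground: Alma, Pim]
2. Warden goes back to the marsh camp with Alma.  [the marsh camp: Alma, Evan, Faye, Lev, Mina, Tess | the dry ground: Pim]
3. Warden goes to the dry ground with Alma and Mina.  [the marsh camp: Evan, Faye, Lev, Tess | the dry ground: Alma, Mina, Pim]
4. Warden goes back to the marsh camp with Alma.  [the marsh camp: Alma, Evan, Faye, Lev, Tess | the dry ground: Mina, Pim]
5. Warden goes to the dry ground with Alma and Lev.  [the marsh camp: Evan, Faye, Tess | the dry ground: Alma, Lev, Mina, Pim]
6. Warden goes back to the marsh camp with Alma.  [the marsh camp: Alma, Evan, Faye, Tess | the dry ground: Lev, Mina, Pim]
7. Warden goes to the dry ground with Alma and Faye.  [the marsh camp: Evan, Tess | the dry ground: Alma, Faye, Lev, Mina, Pim]
8. Warden goes back to the marsh camp with Alma.  [the marsh camp: Alma, Evan, Tess | the dry ground: Faye, Lev, Mina, Pim]
9. Warden goes to the dry ground with Evan and Tess.  [the marsh camp: Alma | the dry ground: Evan, Faye, Lev, Mina, Pim, Tess]
10. Warden goes back to the marsh camp with Pim.  [the marsh camp: Alma, Pim | the dry ground: Evan, Faye, Lev, Mina, Tess]
11. Warden goes to the dry ground with Alma and Pim.  [the marsh camp: — | the dry ground: Alma, Evan, Faye, Lev, Mina, Pim, Tess]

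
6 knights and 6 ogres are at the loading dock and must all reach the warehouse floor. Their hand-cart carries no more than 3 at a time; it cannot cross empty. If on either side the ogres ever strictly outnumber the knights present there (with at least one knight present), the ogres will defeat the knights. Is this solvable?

Following every safe sequence of crossings from the start, the most of the 12 that can be at the warehouse floor as the hand-cart arrives there on crossings 1, 3, 5 is 3, 5, 6 respectively; the best ever achieved is 6 of 12.
From crossing 7 on, no configuration arises that was not already reachable earlier: only 17 distinct safe configurations (who is on which side, and where the hand-cart is) can ever be reached, none of them has everyone across, and every continuation just revisits them. They are: 0 knights + 0 ogres across (hand-cart back at the start); 0 knights + 1 ogre across (hand-cart there); 0 knights + 1 ogre across (hand-cart back at the start); 0 knights + 2 ogres across (hand-cart there); 0 knights + 2 ogres across (hand-cart back at the start); 0 knights + 3 ogres across (hand-cart there); 0 knights + 3 ogres across (hand-cart back at the start); 0 knights + 4 ogres across (hand-cart there); 0 knights + 4 ogres across (hand-cart back at the start); 0 knights + 5 ogres across (hand-cart there); 0 knights + 5 ogres across (hand-cart back at the start); 0 knights + 6 ogres across (hand-cart there); 1 knight + 1 ogre across (hand-cart there); 1 knight + 1 ogre across (hand-cart back at the start); 2 knights + 2 ogres across (hand-cart there); 2 knights + 2 ogres across (hand-cart back at the start); 3 knights + 3 ogres across (hand-cart there). So no valid plan exists.

No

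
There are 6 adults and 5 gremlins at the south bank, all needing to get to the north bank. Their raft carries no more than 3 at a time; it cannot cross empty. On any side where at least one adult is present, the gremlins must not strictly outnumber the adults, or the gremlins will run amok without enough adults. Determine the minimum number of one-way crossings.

9

Counting alone: each trip to the north bank takes at most 3 across and each return brings at least 1 back, so after t trips out (and t−1 returns) at most 3t − (t−1) of the 11 are across; that first reaches 11 at t = 5, so at least 9 crossings are needed.
The plan below uses exactly 9 crossings, so it is optimal:
1. 3 gremlins → the north bank.  (the south bank: 6A 2G; the north bank: 0A 3G)
2. 1 gremlin ← the south bank.  (the south bank: 6A 3G; the north bank: 0A 2G)
3. 3 adults → the north bank.  (the south bank: 3A 3G; the north bank: 3A 2G)
4. 1 adult ← the south bank.  (the south bank: 4A 3G; the north bank: 2A 2G)
5. 2 adults and 1 gremlin → the north bank.  (the south bank: 2A 2G; the north bank: 4A 3G)
6. 1 adult ← the south bank.  (the south bank: 3A 2G; the north bank: 3A 3G)
7. 2 adults and 1 gremlin → the north bank.  (the south bank: 1A 1G; the north bank: 5A 4G)
8. 1 adult ← the south bank.  (the south bank: 2A 1G; the north bank: 4A 4G)
9. 2 adults and 1 gremlin → the north bank.  (the south bank: 0A 0G; the north bank: 6A 5G)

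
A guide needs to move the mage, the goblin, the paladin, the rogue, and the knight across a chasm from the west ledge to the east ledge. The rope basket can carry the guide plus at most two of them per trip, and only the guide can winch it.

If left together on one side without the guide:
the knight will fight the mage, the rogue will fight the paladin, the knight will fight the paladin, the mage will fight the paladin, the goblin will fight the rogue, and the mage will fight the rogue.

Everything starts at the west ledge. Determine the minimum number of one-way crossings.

impossible

Whatever the first load, the items left behind include a forbidden pair without the guide. No opening move is safe, so no plan exists.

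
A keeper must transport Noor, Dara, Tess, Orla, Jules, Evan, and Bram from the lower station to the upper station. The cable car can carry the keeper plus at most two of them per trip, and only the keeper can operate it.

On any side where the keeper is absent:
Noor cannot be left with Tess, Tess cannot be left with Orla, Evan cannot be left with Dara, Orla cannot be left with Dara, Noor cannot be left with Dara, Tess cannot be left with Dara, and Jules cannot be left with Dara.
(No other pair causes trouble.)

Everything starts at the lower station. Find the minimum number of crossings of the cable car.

Counting alone: the keeper can take at most 2 across per trip to the upper station, so moving all 7 needs at least 4 loaded trips out, with a return between consecutive ones — at least 7 crossings.
The safety rule pushes this higher. Following every safe sequence of crossings, the most of the 7 that can be at the upper station as the cable car arrives there on crossings 7, 9 is 5, 6 respectively — never all 7.
So no plan with fewer than 11 crossings exists, and this one achieves 11:
1. Keeper goes to the upper station with Dara and Tess.  [the lower station: Bram, Evan, Jules, Noor, Orla | the upper station: Dara, Tess]
2. Keeper goes back to the lower station with Dara.  [the lower station: Bram, Dara, Evan, Jules, Noor, Orla | the upper station: Tess]
3. Keeper goes to the upper station with Dara and Jules.  [the lower station: Bram, Evan, Noor, Orla | the upper station: Dara, Jules, Tess]
4. Keeper goes back to the lower station with Dara.  [the lower station: Bram, Dara, Evan, Noor, Orla | the upper station: Jules, Tess]
5. Keeper goes to the upper station with Dara and Evan.  [the lower station: Bram, Noor, Orla | the upper station: Dara, Evan, Jules, Tess]
6. Keeper goes back to the lower station with Dara.  [the lower station: Bram, Dara, Noor, Orla | the upper station: Evan, Jules, Tess]
7. Keeper goes to the upper station with Noor and Orla.  [the lower station: Bram, Dara | the upper station: Evan, Jules, Noor, Orla, Tess]
8. Keeper goes back to the lower station with Tess.  [the lower station: Bram, Dara, Tess | the upper station: Evan, Jules, Noor, Orla]
9. Keeper goes to the upper station with Bram and Dara.  [the lower station: Tess | the upper station: Bram, Dara, Evan, Jules, Noor, Orla]
10. Keeper goes back to the lower station with Dara.  [the lower station: Dara, Tess | the upper station: Bram, Evan, Jules, Noor, Orla]
11. Keeper goes to the upper station with Dara and Tess.  [the lower station: — | the upper station: Bram, Dara, Evan, Jules, Noor, Orla, Tess]

11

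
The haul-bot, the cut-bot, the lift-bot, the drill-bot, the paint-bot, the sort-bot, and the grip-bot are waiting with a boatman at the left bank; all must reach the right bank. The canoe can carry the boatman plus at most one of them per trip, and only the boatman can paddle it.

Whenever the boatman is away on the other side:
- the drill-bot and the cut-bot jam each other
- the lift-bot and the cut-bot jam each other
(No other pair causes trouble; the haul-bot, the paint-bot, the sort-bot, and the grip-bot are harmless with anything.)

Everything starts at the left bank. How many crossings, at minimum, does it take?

Counting alone: the boatman can take at most 1 across per trip to the right bank, so moving all 7 needs at least 7 loaded trips out, with a return between consecutive ones — at least 13 crossings.
The safety rule pushes this higher. Following every safe sequence of crossings, the most of the 7 that can be at the right bank as the canoe arrives there on crossing 13 is 6 — never all 7.
So no plan with fewer than 15 crossings exists, and this one achieves 15:
1. Boatman goes to the right bank with the cut-bot.
2. Boatman goes back to the left bank alone.
3. Boatman goes to the right bank with the haul-bot.
4. Boatman goes back to the left bank alone.
5. Boatman goes to the right bank with the lift-bot.
6. Boatman goes back to the left bank with the cut-bot.
7. Boatman goes to the right bank with the drill-bot.
8. Boatman goes back to the left bank alone.
9. Boatman goes to the right bank with the paint-bot.
10. Boatman goes back to the left bank alone.
11. Boatman goes to the right bank with the sort-bot.
12. Boatman goes back to the left bank alone.
13. Boatman goes to the right bank with the grip-bot.
14. Boatman goes back to the left bank alone.
15. Boatman goes to the right bank with the cut-bot.

15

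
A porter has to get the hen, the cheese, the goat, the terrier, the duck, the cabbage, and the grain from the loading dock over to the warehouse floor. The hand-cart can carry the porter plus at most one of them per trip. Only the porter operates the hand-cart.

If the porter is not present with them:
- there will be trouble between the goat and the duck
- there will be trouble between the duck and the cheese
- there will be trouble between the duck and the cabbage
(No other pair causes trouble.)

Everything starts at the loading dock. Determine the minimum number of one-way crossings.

impossible

Following every safe sequence of crossings from the start, the most of the 7 that can be at the warehouse floor as the hand-cart arrives there on crossings 1, 3, 5, 7, 9 is 1, 2, 3, 4, 5 respectively; the best ever achieved is 5 of 7.
From crossing 11 on, no configuration arises that was not already reachable earlier: only 72 distinct safe configurations (who is on which side, and where the hand-cart is) can ever be reached, none of them has everyone across, and every continuation just revisits them. So no valid plan exists.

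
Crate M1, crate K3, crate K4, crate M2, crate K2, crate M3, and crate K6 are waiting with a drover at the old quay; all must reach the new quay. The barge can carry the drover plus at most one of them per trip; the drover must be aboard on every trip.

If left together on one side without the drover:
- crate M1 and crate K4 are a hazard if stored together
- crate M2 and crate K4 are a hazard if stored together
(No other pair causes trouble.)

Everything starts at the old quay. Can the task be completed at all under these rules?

1. Drover goes to the new quay with crate K4.  [the old quay: crate K2, crate K3, crate K6, crate M1, crate M2, crate M3 | the new quay: crate K4]
2. Drover goes back to the old quay alone.  [the old quay: crate K2, crate K3, crate K6, crate M1, crate M2, crate M3 | the new quay: crate K4]
3. Drover goes to the new quay with crate M1.  [the old quay: crate K2, crate K3, crate K6, crate M2, crate M3 | the new quay: crate K4, crate M1]
4. Drover goes back to the old quay with crate K4.  [the old quay: crate K2, crate K3, crate K4, crate K6, crate M2, crate M3 | the new quay: crate M1]
5. Drover goes to the new quay with crate M2.  [the old quay: crate K2, crate K3, crate K4, crate K6, crate M3 | the new quay: crate M1, crate M2]
6. Drover goes back to the old quay alone.  [the old quay: crate K2, crate K3, crate K4, crate K6, crate M3 | the new quay: crate M1, crate M2]
7. Drover goes to the new quay with crate K3.  [the old quay: crate K2, crate K4, crate K6, crate M3 | the new quay: crate K3, crate M1, crate M2]
8. Drover goes back to the old quay alone.  [the old quay: crate K2, crate K4, crate K6, crate M3 | the new quay: crate K3, crate M1, crate M2]
9. Drover goes to the new quay with crate K2.  [the old quay: crate K4, crate K6, crate M3 | the new quay: crate K2, crate K3, crate M1, crate M2]
10. Drover goes back to the old quay alone.  [the old quay: crate K4, crate K6, crate M3 | the new quay: crate K2, crate K3, crate M1, crate M2]
11. Drover goes to the new quay with crate M3.  [the old quay: crate K4, crate K6 | the new quay: crate K2, crate K3, crate M1, crate M2, crate M3]
12. Drover goes back to the old quay alone.  [the old quay: crate K4, crate K6 | the new quay: crate K2, crate K3, crate M1, crate M2, crate M3]
13. Drover goes to the new quay with crate K6.  [the old quay: crate K4 | the new quay: crate K2, crate K3, crate K6, crate M1, crate M2, crate M3]
14. Drover goes back to the old quay alone.  [the old quay: crate K4 | the new quay: crate K2, crate K3, crate K6, crate M1, crate M2, crate M3]
15. Drover goes to the new quay with crate K4.  [the old quay: — | the new quay: crate K2, crate K3, crate K4, crate K6, crate M1, crate M2, crate M3]

Yes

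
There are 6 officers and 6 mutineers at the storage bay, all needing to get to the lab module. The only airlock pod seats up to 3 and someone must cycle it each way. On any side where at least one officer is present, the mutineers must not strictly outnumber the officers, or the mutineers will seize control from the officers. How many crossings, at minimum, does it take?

Following every safe sequence of crossings from the start, the most of the 12 that can be at the lab module as the airlock pod arrives there on crossings 1, 3, 5 is 3, 5, 6 respectively; the best ever achieved is 6 of 12.
From crossing 7 on, no configuration arises that was not already reachable earlier: only 17 distinct safe configurations (who is on which side, and where the airlock pod is) can ever be reached, none of them has everyone across, and every continuation just revisits them. They are: 0 officers + 0 mutineers across (airlock pod back at the start); 0 officers + 1 mutineer across (airlock pod there); 0 officers + 1 mutineer across (airlock pod back at the start); 0 officers + 2 mutineers across (airlock pod there); 0 officers + 2 mutineers across (airlock pod back at the start); 0 officers + 3 mutineers across (airlock pod there); 0 officers + 3 mutineers across (airlock pod back at the start); 0 officers + 4 mutineers across (airlock pod there); 0 officers + 4 mutineers across (airlock pod back at the start); 0 officers + 5 mutineers across (airlock pod there); 0 officers + 5 mutineers across (airlock pod back at the start); 0 officers + 6 mutineers across (airlock pod there); 1 officer + 1 mutineer across (airlock pod there); 1 officer + 1 mutineer across (airlock pod back at the start); 2 officers + 2 mutineers across (airlock pod there); 2 officers + 2 mutineers across (airlock pod back at the start); 3 officers + 3 mutineers across (airlock pod there). So no valid plan exists.

impossible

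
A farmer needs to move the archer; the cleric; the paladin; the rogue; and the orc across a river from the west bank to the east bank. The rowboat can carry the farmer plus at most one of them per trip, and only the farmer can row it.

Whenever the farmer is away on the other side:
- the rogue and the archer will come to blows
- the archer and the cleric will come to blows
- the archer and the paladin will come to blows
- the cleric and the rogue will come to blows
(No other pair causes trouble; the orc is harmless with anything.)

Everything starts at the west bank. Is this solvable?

No

Whatever the first load, the items left behind include a forbidden pair without the farmer. No opening move is safe, so no plan exists.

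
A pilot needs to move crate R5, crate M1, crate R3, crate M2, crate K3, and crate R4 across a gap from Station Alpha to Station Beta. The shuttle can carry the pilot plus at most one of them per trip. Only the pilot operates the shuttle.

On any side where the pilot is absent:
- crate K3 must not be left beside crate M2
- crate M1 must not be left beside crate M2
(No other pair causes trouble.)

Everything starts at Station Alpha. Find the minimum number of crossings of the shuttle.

Counting alone: the pilot can take at most 1 across per trip to Station Beta, so moving all 6 needs at least 6 loaded trips out, with a return between consecutive ones — at least 11 crossings.
The safety rule pushes this higher. Following every safe sequence of crossings, the most of the 6 that can be at Station Beta as the shuttle arrives there on crossing 11 is 5 — never all 6.
So no plan with fewer than 13 crossings exists, and this one achieves 13:
1. Pilot goes to Station Beta with crate M2.  [Station Alpha: crate K3, crate M1, crate R3, crate R4, crate R5 | Station Beta: crate M2]
2. Pilot goes back to Station Alpha alone.  [Station Alpha: crate K3, crate M1, crate R3, crate R4, crate R5 | Station Beta: crate M2]
3. Pilot goes to Station Beta with crate R5.  [Station Alpha: crate K3, crate M1, crate R3, crate R4 | Station Beta: crate M2, crate R5]
4. Pilot goes back to Station Alpha alone.  [Station Alpha: crate K3, crate M1, crate R3, crate R4 | Station Beta: crate M2, crate R5]
5. Pilot goes to Station Beta with crate M1.  [Station Alpha: crate K3, crate R3, crate R4 | Station Beta: crate M1, crate M2, crate R5]
6. Pilot goes back to Station Alpha with crate M2.  [Station Alpha: crate K3, crate M2, crate R3, crate R4 | Station Beta: crate M1, crate R5]
7. Pilot goes to Station Beta with crate K3.  [Station Alpha: crate M2, crate R3, crate R4 | Station Beta: crate K3, crate M1, crate R5]
8. Pilot goes back to Station Alpha alone.  [Station Alpha: crate M2, crate R3, crate R4 | Station Beta: crate K3, crate M1, crate R5]
9. Pilot goes to Station Beta with crate R3.  [Station Alpha: crate M2, crate R4 | Station Beta: crate K3, crate M1, crate R3, crate R5]
10. Pilot goes back to Station Alpha alone.  [Station Alpha: crate M2, crate R4 | Station Beta: crate K3, crate M1, crate R3, crate R5]
11. Pilot goes to Station Beta with crate R4.  [Station Alpha: crate M2 | Station Beta: crate K3, crate M1, crate R3, crate R4, crate R5]
12. Pilot goes back to Station Alpha alone.  [Station Alpha: crate M2 | Station Beta: crate K3, crate M1, crate R3, crate R4, crate R5]
13. Pilot goes to Station Beta with crate M2.  [Station Alpha: — | Station Beta: crate K3, crate M1, crate M2, crate R3, crate R4, crate R5]

13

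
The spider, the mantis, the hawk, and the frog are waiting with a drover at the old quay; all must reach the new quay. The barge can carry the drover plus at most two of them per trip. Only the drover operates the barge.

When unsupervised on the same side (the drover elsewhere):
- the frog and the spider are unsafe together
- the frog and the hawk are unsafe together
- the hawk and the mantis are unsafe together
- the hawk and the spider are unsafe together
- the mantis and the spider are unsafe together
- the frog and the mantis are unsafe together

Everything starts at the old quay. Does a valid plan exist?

Whatever the first load, the items left behind include a forbidden pair without the drover. No opening move is safe, so no plan exists.

No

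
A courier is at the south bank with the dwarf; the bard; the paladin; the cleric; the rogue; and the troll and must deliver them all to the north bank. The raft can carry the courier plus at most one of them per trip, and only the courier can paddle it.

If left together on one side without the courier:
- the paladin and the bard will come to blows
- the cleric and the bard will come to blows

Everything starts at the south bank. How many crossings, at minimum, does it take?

Counting alone: the courier can take at most 1 across per trip to the north bank, so moving all 6 needs at least 6 loaded trips out, with a return between consecutive ones — at least 11 crossings.
The safety rule pushes this higher. Following every safe sequence of crossings, the most of the 6 that can be at the north bank as the raft arrives there on crossing 11 is 5 — never all 6.
So no plan with fewer than 13 crossings exists, and this one achieves 13:
1. Courier goes to the north bank with the bard.
2. Courier goes back to the south bank alone.
3. Courier goes to the north bank with the dwarf.
4. Courier goes back to the south bank alone.
5. Courier goes to the north bank with the paladin.
6. Courier goes back to the south bank with the bard.
7. Courier goes to the north bank with the cleric.
8. Courier goes back to the south bank alone.
9. Courier goes to the north bank with the rogue.
10. Courier goes back to the south bank alone.
11. Courier goes to the north bank with the troll.
12. Courier goes back to the south bank alone.
13. Courier goes to the north bank with the bard.

13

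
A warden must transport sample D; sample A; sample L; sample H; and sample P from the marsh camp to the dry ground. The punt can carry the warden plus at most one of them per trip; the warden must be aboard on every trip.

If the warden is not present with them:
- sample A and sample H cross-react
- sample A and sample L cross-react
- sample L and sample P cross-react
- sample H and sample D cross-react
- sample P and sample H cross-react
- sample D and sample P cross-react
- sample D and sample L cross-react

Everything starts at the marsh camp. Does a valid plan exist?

Whatever the first load, the items left behind include a forbidden pair without the warden. No opening move is safe, so no plan exists.

No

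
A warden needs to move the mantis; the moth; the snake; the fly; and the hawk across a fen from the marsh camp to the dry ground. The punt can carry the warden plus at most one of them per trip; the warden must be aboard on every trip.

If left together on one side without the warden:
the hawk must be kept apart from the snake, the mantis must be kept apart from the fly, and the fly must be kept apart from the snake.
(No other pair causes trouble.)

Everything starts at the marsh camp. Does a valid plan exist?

No

Whatever the first load, the items left behind include a forbidden pair without the warden. No opening move is safe, so no plan exists.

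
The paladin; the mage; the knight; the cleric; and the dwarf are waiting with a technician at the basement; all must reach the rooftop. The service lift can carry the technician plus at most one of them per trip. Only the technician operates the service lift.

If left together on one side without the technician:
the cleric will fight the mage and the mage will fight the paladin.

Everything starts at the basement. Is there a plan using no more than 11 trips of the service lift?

Yes

Yes — this plan uses 11 crossings (≤ 11):
1. Technician goes to the rooftop with the mage.
2. Technician goes back to the basement alone.
3. Technician goes to the rooftop with the paladin.
4. Technician goes back to the basement with the mage.
5. Technician goes to the rooftop with the cleric.
6. Technician goes back to the basement alone.
7. Technician goes to the rooftop with the knight.
8. Technician goes back to the basement alone.
9. Technician goes to the rooftop with the dwarf.
10. Technician goes back to the basement alone.
11. Technician goes to the rooftop with the mage.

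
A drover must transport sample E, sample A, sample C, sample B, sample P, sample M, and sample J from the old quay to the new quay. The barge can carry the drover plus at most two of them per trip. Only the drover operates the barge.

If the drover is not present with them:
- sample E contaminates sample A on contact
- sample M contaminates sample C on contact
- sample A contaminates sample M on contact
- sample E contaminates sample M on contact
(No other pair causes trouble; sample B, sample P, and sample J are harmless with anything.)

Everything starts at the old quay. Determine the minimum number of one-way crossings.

11

Counting alone: the drover can take at most 2 across per trip to the new quay, so moving all 7 needs at least 4 loaded trips out, with a return between consecutive ones — at least 7 crossings.
The safety rule pushes this higher. Following every safe sequence of crossings, the most of the 7 that can be at the new quay as the barge arrives there on crossings 7, 9 is 5, 6 respectively — never all 7.
So no plan with fewer than 11 crossings exists, and this one achieves 11:
1. Drover goes to the new quay with sample E and sample M.  [the old quay: sample A, sample B, sample C, sample J, sample P | the new quay: sample E, sample M]
2. Drover goes back to the old quay with sample E.  [the old quay: sample A, sample B, sample C, sample E, sample J, sample P | the new quay: sample M]
3. Drover goes to the new quay with sample C and sample E.  [the old quay: sample A, sample B, sample J, sample P | the new quay: sample C, sample E, sample M]
4. Drover goes back to the old quay with sample M.  [the old quay: sample A, sample B, sample J, sample M, sample P | the new quay: sample C, sample E]
5. Drover goes to the new quay with sample A and sample B.  [the old quay: sample J, sample M, sample P | the new quay: sample A, sample B, sample C, sample E]
6. Drover goes back to the old quay with sample E.  [the old quay: sample E, sample J, sample M, sample P | the new quay: sample A, sample B, sample C]
7. Drover goes to the new quay with sample E and sample P.  [the old quay: sample J, sample M | the new quay: sample A, sample B, sample C, sample E, sample P]
8. Drover goes back to the old quay with sample E.  [the old quay: sample E, sample J, sample M | the new quay: sample A, sample B, sample C, sample P]
9. Drover goes to the new quay with sample E and sample J.  [the old quay: sample M | the new quay: sample A, sample B, sample C, sample E, sample J, sample P]
10. Drover goes back to the old quay with sample E.  [the old quay: sample E, sample M | the new quay: sample A, sample B, sample C, sample J, sample P]
11. Drover goes to the new quay with sample E and sample M.  [the old quay: — | the new quay: sample A, sample B, sample C, sample E, sample J, sample M, sample P]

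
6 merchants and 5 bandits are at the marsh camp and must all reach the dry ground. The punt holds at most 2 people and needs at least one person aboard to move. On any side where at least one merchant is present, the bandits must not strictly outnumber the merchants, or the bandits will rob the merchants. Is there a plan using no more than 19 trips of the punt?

Yes

Yes — this plan uses 19 crossings (≤ 19):
1. 2 bandits → the dry ground.  (the marsh camp: 6M 3B; the dry ground: 0M 2B)
2. 1 bandit ← the marsh camp.  (the marsh camp: 6M 4B; the dry ground: 0M 1B)
3. 2 bandits → the dry ground.  (the marsh camp: 6M 2B; the dry ground: 0M 3B)
4. 1 bandit ← the marsh camp.  (the marsh camp: 6M 3B; the dry ground: 0M 2B)
5. 2 merchants → the dry ground.  (the marsh camp: 4M 3B; the dry ground: 2M 2B)
6. 1 bandit ← the marsh camp.  (the marsh camp: 4M 4B; the dry ground: 2M 1B)
7. 1 merchant and 1 bandit → the dry ground.  (the marsh camp: 3M 3B; the dry ground: 3M 2B)
8. 1 merchant ← the marsh camp.  (the marsh camp: 4M 3B; the dry ground: 2M 2B)
9. 1 merchant and 1 bandit → the dry ground.  (the marsh camp: 3M 2B; the dry ground: 3M 3B)
10. 1 bandit ← the marsh camp.  (the marsh camp: 3M 3B; the dry ground: 3M 2B)
11. 1 merchant and 1 bandit → the dry ground.  (the marsh camp: 2M 2B; the dry ground: 4M 3B)
12. 1 merchant ← the marsh camp.  (the marsh camp: 3M 2B; the dry ground: 3M 3B)
13. 1 merchant and 1 bandit → the dry ground.  (the marsh camp: 2M 1B; the dry ground: 4M 4B)
14. 1 bandit ← the marsh camp.  (the marsh camp: 2M 2B; the dry ground: 4M 3B)
15. 1 merchant and 1 bandit → the dry ground.  (the marsh camp: 1M 1B; the dry ground: 5M 4B)
16. 1 merchant ← the marsh camp.  (the marsh camp: 2M 1B; the dry ground: 4M 4B)
17. 1 merchant and 1 bandit → the dry ground.  (the marsh camp: 1M 0B; the dry ground: 5M 5B)
18. 1 bandit ← the marsh camp.  (the marsh camp: 1M 1B; the dry ground: 5M 4B)
19. 1 merchant and 1 bandit → the dry ground.  (the marsh camp: 0M 0B; the dry ground: 6M 5B)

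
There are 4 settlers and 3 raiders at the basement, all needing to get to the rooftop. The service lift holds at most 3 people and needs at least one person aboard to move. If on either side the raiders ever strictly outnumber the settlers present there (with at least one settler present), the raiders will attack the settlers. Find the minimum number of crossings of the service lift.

Counting alone: each trip to the rooftop takes at most 3 across and each return brings at least 1 back, so after t trips out (and t−1 returns) at most 3t − (t−1) of the 7 are across; that first reaches 7 at t = 3, so at least 5 crossings are needed.
The plan below uses exactly 5 crossings, so it is optimal:
1. 3 raiders → the rooftop.  (the basement: 4S 0R; the rooftop: 0S 3R)
2. 1 raider ← the basement.  (the basement: 4S 1R; the rooftop: 0S 2R)
3. 3 settlers → the rooftop.  (the basement: 1S 1R; the rooftop: 3S 2R)
4. 1 settler ← the basement.  (the basement: 2S 1R; the rooftop: 2S 2R)
5. 2 settlers and 1 raider → the rooftop.  (the basement: 0S 0R; the rooftop: 4S 3R)

5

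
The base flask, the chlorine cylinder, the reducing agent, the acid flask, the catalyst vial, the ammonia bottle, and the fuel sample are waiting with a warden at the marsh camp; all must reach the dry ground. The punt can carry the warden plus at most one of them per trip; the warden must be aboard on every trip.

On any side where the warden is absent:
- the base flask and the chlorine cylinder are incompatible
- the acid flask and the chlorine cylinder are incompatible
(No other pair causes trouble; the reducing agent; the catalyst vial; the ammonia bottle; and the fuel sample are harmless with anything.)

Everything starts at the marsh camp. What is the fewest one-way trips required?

Counting alone: the warden can take at most 1 across per trip to the dry ground, so moving all 7 needs at least 7 loaded trips out, with a return between consecutive ones — at least 13 crossings.
The safety rule pushes this higher. Following every safe sequence of crossings, the most of the 7 that can be at the dry ground as the punt arrives there on crossing 13 is 6 — never all 7.
So no plan with fewer than 15 crossings exists, and this one achieves 15:
1. Warden goes to the dry ground with the chlorine cylinder.  [the marsh camp: the acid flask, the ammonia bottle, the base flask, the catalyst vial, the fuel sample, the reducing agent | the dry ground: the chlorine cylinder]
2. Warden goes back to the marsh camp alone.  [the marsh camp: the acid flask, the ammonia bottle, the base flask, the catalyst vial, the fuel sample, the reducing agent | the dry ground: the chlorine cylinder]
3. Warden goes to the dry ground with the base flask.  [the marsh camp: the acid flask, the ammonia bottle, the catalyst vial, the fuel sample, the reducing agent | the dry ground: the base flask, the chlorine cylinder]
4. Warden goes back to the marsh camp with the chlorine cylinder.  [the marsh camp: the acid flask, the ammonia bottle, the catalyst vial, the chlorine cylinder, the fuel sample, the reducing agent | the dry ground: the base flask]
5. Warden goes to the dry ground with the acid flask.  [the marsh camp: the ammonia bottle, the catalyst vial, the chlorine cylinder, the fuel sample, the reducing agent | the dry ground: the acid flask, the base flask]
6. Warden goes back to the marsh camp alone.  [the marsh camp: the ammonia bottle, the catalyst vial, the chlorine cylinder, the fuel sample, the reducing agent | the dry ground: the acid flask, the base flask]
7. Warden goes to the dry ground with the reducing agent.  [the marsh camp: the ammonia bottle, the catalyst vial, the chlorine cylinder, the fuel sample | the dry ground: the acid flask, the base flask, the reducing agent]
8. Warden goes back to the marsh camp alone.  [the marsh camp: the ammonia bottle, the catalyst vial, the chlorine cylinder, the fuel sample | the dry ground: the acid flask, the base flask, the reducing agent]
9. Warden goes to the dry ground with the catalyst vial.  [the marsh camp: the ammonia bottle, the chlorine cylinder, the fuel sample | the dry ground: the acid flask, the base flask, the catalyst vial, the reducing agent]
10. Warden goes back to the marsh camp alone.  [the marsh camp: the ammonia bottle, the chlorine cylinder, the fuel sample | the dry ground: the acid flask, the base flask, the catalyst vial, the reducing agent]
11. Warden goes to the dry ground with the ammonia bottle.  [the marsh camp: the chlorine cylinder, the fuel sample | the dry ground: the acid flask, the ammonia bottle, the base flask, the catalyst vial, the reducing agent]
12. Warden goes back to the marsh camp alone.  [the marsh camp: the chlorine cylinder, the fuel sample | the dry ground: the acid flask, the ammonia bottle, the base flask, the catalyst vial, the reducing agent]
13. Warden goes to the dry ground with the fuel sample.  [the marsh camp: the chlorine cylinder | the dry ground: the acid flask, the ammonia bottle, the base flask, the catalyst vial, the fuel sample, the reducing agent]
14. Warden goes back to the marsh camp alone.  [the marsh camp: the chlorine cylinder | the dry ground: the acid flask, the ammonia bottle, the base flask, the catalyst vial, the fuel sample, the reducing agent]
15. Warden goes to the dry ground with the chlorine cylinder.  [the marsh camp: — | the dry ground: the acid flask, the ammonia bottle, the base flask, the catalyst vial, the chlorine cylinder, the fuel sample, the reducing agent]

15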